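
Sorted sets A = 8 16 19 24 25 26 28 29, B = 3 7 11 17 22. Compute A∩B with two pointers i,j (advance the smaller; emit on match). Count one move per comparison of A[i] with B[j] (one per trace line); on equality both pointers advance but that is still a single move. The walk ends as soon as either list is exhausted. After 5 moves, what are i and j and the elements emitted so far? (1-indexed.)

[i=1,j=1] 8>3 → j++
[i=1,j=2] 8>7 → j++
[i=1,j=3] 8<11 → i++
[i=2,j=3] 16>11 → j++
[i=2,j=4] 16<17 → i++

i=3, j=4, emitted=[]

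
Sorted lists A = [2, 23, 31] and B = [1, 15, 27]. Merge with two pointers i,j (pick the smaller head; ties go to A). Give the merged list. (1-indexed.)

[i=1,j=1] A[i]=2>B[j]=1 take 1 → j++
[i=1,j=2] A[i]=2<=B[j]=15 take 2 → i++
[i=2,j=2] A[i]=23>B[j]=15 take 15 → j++
[i=2,j=3] A[i]=23<=B[j]=27 take 23 → i++
[i=3,j=3] A[i]=31>B[j]=27 take 27 → j++
[i=3,j=4] B done, take A[i]=31 → i++

[1, 2, 15, 23, 27, 31]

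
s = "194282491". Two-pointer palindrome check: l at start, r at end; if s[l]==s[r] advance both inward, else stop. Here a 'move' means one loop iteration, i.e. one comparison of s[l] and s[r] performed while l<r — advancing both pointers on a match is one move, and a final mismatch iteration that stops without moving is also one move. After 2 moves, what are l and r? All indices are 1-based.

l=3, r=7

[1,9] '1'=='1' → l++,r--
[2,8] '9'=='9' → l++,r--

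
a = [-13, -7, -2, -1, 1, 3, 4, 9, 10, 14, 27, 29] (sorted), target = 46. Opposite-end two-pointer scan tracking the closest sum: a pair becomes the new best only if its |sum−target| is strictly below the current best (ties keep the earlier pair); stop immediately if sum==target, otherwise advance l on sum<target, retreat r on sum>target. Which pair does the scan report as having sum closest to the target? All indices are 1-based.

[1,12] -13+29=16 d=30 * → l++
[2,12] -7+29=22 d=24 * → l++
[3,12] -2+29=27 d=19 * → l++
[4,12] -1+29=28 d=18 * → l++
[5,12] 1+29=30 d=16 * → l++
[6,12] 3+29=32 d=14 * → l++
[7,12] 4+29=33 d=13 * → l++
[8,12] 9+29=38 d=8 * → l++
[9,12] 10+29=39 d=7 * → l++
[10,12] 14+29=43 d=3 * → l++
[11,12] 27+29=56 d=10 → r--

pair (14, 29) with sum 43 (|Δ|=3)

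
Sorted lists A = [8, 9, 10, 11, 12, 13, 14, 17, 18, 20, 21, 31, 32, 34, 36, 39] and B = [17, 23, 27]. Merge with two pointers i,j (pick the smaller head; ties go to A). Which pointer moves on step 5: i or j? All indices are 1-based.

i=1 j=1: A[i]=8<=B[j]=17 take 8, i++
i=2 j=1: A[i]=9<=B[j]=17 take 9, i++
i=3 j=1: A[i]=10<=B[j]=17 take 10, i++
i=4 j=1: A[i]=11<=B[j]=17 take 11, i++
i=5 j=1: A[i]=12<=B[j]=17 take 12, i++

i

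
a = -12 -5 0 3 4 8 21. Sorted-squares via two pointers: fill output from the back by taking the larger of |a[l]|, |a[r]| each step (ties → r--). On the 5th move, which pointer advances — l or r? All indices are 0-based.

[0,6] |-12|<=|21| out[6]=441 → r--
[0,5] |-12|>|8| out[5]=144 → l++
[1,5] |-5|<=|8| out[4]=64 → r--
[1,4] |-5|>|4| out[3]=25 → l++
[2,4] |0|<=|4| out[2]=16 → r--

r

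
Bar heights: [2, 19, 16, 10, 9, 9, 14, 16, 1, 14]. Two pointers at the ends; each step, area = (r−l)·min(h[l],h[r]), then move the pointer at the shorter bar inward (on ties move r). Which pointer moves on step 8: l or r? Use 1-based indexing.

r

l=1 r=10: min(2,14)*9=18 best=18 *, l++
l=2 r=10: min(19,14)*8=112 best=112 *, r--
l=2 r=9: min(19,1)*7=7 best=112, r--
l=2 r=8: min(19,16)*6=96 best=112, r--
l=2 r=7: min(19,14)*5=70 best=112, r--
l=2 r=6: min(19,9)*4=36 best=112, r--
l=2 r=5: min(19,9)*3=27 best=112, r--
l=2 r=4: min(19,10)*2=20 best=112, r--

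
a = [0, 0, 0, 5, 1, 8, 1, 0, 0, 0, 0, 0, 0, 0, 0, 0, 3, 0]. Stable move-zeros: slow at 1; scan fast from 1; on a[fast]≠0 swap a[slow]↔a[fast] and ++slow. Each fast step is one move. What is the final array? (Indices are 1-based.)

slow=1 fast=1: a[fast]=0, fast++
slow=1 fast=2: a[fast]=0, fast++
slow=1 fast=3: a[fast]=0, fast++
slow=1 fast=4: a[fast]=5≠0 swap→a[1]=5, slow++,fast++
slow=2 fast=5: a[fast]=1≠0 swap→a[2]=1, slow++,fast++
slow=3 fast=6: a[fast]=8≠0 swap→a[3]=8, slow++,fast++
slow=4 fast=7: a[fast]=1≠0 swap→a[4]=1, slow++,fast++
slow=5 fast=8: a[fast]=0, fast++
slow=5 fast=9: a[fast]=0, fast++
slow=5 fast=10: a[fast]=0, fast++
slow=5 fast=11: a[fast]=0, fast++
slow=5 fast=12: a[fast]=0, fast++
slow=5 fast=13: a[fast]=0, fast++
slow=5 fast=14: a[fast]=0, fast++
slow=5 fast=15: a[fast]=0, fast++
slow=5 fast=16: a[fast]=0, fast++
slow=5 fast=17: a[fast]=3≠0 swap→a[5]=3, slow++,fast++
slow=6 fast=18: a[fast]=0, fast++

[5, 1, 8, 1, 3, 0, 0, 0, 0, 0, 0, 0, 0, 0, 0, 0, 0, 0]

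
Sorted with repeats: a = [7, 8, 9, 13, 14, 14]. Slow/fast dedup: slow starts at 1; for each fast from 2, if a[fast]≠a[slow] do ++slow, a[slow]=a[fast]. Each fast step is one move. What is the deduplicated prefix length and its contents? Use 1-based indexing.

length 5; prefix = [7, 8, 9, 13, 14]

slow=1 fast=2: a[fast]=8≠a[slow]=7 write a[2]=8, slow++,fast++
slow=2 fast=3: a[fast]=9≠a[slow]=8 write a[3]=9, slow++,fast++
slow=3 fast=4: a[fast]=13≠a[slow]=9 write a[4]=13, slow++,fast++
slow=4 fast=5: a[fast]=14≠a[slow]=13 write a[5]=14, slow++,fast++
slow=5 fast=6: a[fast]=14=a[slow] dup, fast++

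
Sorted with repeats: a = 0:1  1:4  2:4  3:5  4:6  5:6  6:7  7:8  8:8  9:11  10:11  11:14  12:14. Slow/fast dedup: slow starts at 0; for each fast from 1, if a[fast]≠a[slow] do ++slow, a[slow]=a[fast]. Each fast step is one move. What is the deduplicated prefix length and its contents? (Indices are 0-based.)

(s=0,f=1) a[fast]=4≠a[slow]=1 write a[1]=4 → slow++,fast++
(s=1,f=2) a[fast]=4=a[slow] dup → fast++
(s=1,f=3) a[fast]=5≠a[slow]=4 write a[2]=5 → slow++,fast++
(s=2,f=4) a[fast]=6≠a[slow]=5 write a[3]=6 → slow++,fast++
(s=3,f=5) a[fast]=6=a[slow] dup → fast++
(s=3,f=6) a[fast]=7≠a[slow]=6 write a[4]=7 → slow++,fast++
(s=4,f=7) a[fast]=8≠a[slow]=7 write a[5]=8 → slow++,fast++
(s=5,f=8) a[fast]=8=a[slow] dup → fast++
(s=5,f=9) a[fast]=11≠a[slow]=8 write a[6]=11 → slow++,fast++
(s=6,f=10) a[fast]=11=a[slow] dup → fast++
(s=6,f=11) a[fast]=14≠a[slow]=11 write a[7]=14 → slow++,fast++
(s=7,f=12) a[fast]=14=a[slow] dup → fast++

length 8; prefix = [1, 4, 5, 6, 7, 8, 11, 14]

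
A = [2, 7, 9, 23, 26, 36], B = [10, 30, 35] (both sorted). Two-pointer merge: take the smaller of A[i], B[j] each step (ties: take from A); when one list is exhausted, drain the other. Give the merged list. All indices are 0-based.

[i=0,j=0] A[i]=2<=B[j]=10 take 2 → i++
[i=1,j=0] A[i]=7<=B[j]=10 take 7 → i++
[i=2,j=0] A[i]=9<=B[j]=10 take 9 → i++
[i=3,j=0] A[i]=23>B[j]=10 take 10 → j++
[i=3,j=1] A[i]=23<=B[j]=30 take 23 → i++
[i=4,j=1] A[i]=26<=B[j]=30 take 26 → i++
[i=5,j=1] A[i]=36>B[j]=30 take 30 → j++
[i=5,j=2] A[i]=36>B[j]=35 take 35 → j++
[i=5,j=3] B done, take A[i]=36 → i++

[2, 7, 9, 10, 23, 26, 30, 35, 36]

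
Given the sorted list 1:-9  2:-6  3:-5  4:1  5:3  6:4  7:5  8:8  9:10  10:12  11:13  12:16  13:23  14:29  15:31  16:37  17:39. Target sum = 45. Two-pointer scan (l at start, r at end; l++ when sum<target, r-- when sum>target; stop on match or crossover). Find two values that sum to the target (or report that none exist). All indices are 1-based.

(8, 37)

l=1 r=17: -9+39=30 <45, l++
l=2 r=17: -6+39=33 <45, l++
l=3 r=17: -5+39=34 <45, l++
l=4 r=17: 1+39=40 <45, l++
l=5 r=17: 3+39=42 <45, l++
l=6 r=17: 4+39=43 <45, l++
l=7 r=17: 5+39=44 <45, l++
l=8 r=17: 8+39=47 >45, r--
l=8 r=16: 8+37=45, found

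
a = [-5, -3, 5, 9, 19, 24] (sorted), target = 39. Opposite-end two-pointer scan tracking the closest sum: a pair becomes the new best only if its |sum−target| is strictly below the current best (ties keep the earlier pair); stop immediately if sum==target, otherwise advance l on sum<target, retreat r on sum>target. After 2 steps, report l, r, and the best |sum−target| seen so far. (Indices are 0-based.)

l=2, r=5, best |Δ|=18

l=0 r=5: -5+24=19 d=20 *, l++
l=1 r=5: -3+24=21 d=18 *, l++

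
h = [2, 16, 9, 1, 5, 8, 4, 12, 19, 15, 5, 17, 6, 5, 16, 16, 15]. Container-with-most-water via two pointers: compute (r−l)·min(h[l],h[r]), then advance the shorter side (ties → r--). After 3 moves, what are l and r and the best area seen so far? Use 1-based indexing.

l=1 r=17: min(2,15)*16=32 best=32 *, l++
l=2 r=17: min(16,15)*15=225 best=225 *, r--
l=2 r=16: min(16,16)*14=224 best=225, r--

l=2, r=15, best area=225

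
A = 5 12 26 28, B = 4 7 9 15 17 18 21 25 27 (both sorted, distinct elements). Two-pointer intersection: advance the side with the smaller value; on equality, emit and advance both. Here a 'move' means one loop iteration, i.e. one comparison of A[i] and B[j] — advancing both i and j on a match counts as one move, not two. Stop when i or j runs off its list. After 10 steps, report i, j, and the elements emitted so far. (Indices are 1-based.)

i=1 j=1: 5>4, j++
i=1 j=2: 5<7, i++
i=2 j=2: 12>7, j++
i=2 j=3: 12>9, j++
i=2 j=4: 12<15, i++
i=3 j=4: 26>15, j++
i=3 j=5: 26>17, j++
i=3 j=6: 26>18, j++
i=3 j=7: 26>21, j++
i=3 j=8: 26>25, j++

i=3, j=9, emitted=[]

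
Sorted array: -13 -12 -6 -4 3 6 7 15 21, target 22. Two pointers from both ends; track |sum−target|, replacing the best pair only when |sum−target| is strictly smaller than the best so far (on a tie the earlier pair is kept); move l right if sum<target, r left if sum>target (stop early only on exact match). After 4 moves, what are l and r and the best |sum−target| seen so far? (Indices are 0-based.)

l=0 r=8: -13+21=8 d=14 *, l++
l=1 r=8: -12+21=9 d=13 *, l++
l=2 r=8: -6+21=15 d=7 *, l++
l=3 r=8: -4+21=17 d=5 *, l++

l=4, r=8, best |Δ|=5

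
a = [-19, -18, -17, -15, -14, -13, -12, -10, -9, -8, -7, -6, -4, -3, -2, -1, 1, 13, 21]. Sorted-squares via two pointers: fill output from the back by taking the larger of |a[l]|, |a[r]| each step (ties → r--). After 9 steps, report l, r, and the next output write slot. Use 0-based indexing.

l=7, r=16, next write slot=9

l=0 r=18: |-19|<=|21| out[18]=441, r--
l=0 r=17: |-19|>|13| out[17]=361, l++
l=1 r=17: |-18|>|13| out[16]=324, l++
l=2 r=17: |-17|>|13| out[15]=289, l++
l=3 r=17: |-15|>|13| out[14]=225, l++
l=4 r=17: |-14|>|13| out[13]=196, l++
l=5 r=17: |-13|<=|13| out[12]=169, r--
l=5 r=16: |-13|>|1| out[11]=169, l++
l=6 r=16: |-12|>|1| out[10]=144, l++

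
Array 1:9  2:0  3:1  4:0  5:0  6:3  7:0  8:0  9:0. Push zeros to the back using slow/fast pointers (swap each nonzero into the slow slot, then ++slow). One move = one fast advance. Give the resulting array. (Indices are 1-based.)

[9, 1, 3, 0, 0, 0, 0, 0, 0]

slow=1 fast=1: a[fast]=9≠0 swap→a[1]=9, slow++,fast++
slow=2 fast=2: a[fast]=0, fast++
slow=2 fast=3: a[fast]=1≠0 swap→a[2]=1, slow++,fast++
slow=3 fast=4: a[fast]=0, fast++
slow=3 fast=5: a[fast]=0, fast++
slow=3 fast=6: a[fast]=3≠0 swap→a[3]=3, slow++,fast++
slow=4 fast=7: a[fast]=0, fast++
slow=4 fast=8: a[fast]=0, fast++
slow=4 fast=9: a[fast]=0, fast++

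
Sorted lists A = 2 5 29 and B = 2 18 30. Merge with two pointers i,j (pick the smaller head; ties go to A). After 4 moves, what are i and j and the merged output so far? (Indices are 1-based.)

i=3, j=3, merged so far=[2, 2, 5, 18]

i=1 j=1: A[i]=2<=B[j]=2 take 2, i++
i=2 j=1: A[i]=5>B[j]=2 take 2, j++
i=2 j=2: A[i]=5<=B[j]=18 take 5, i++
i=3 j=2: A[i]=29>B[j]=18 take 18, j++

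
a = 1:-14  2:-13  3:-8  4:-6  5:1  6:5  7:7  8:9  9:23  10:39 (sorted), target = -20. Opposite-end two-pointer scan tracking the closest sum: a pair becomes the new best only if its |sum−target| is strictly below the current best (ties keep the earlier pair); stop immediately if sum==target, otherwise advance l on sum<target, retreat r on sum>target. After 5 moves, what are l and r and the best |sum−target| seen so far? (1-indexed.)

l=1, r=5, best |Δ|=11

[1,10] -14+39=25 d=45 * → r--
[1,9] -14+23=9 d=29 * → r--
[1,8] -14+9=-5 d=15 * → r--
[1,7] -14+7=-7 d=13 * → r--
[1,6] -14+5=-9 d=11 * → r--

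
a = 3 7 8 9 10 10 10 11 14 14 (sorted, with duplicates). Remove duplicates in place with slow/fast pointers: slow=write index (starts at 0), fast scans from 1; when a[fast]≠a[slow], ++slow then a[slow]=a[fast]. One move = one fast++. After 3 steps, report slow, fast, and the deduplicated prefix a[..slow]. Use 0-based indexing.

slow=3, fast=4, prefix=[3, 7, 8, 9]

slow=0 fast=1: a[fast]=7≠a[slow]=3 write a[1]=7, slow++,fast++
slow=1 fast=2: a[fast]=8≠a[slow]=7 write a[2]=8, slow++,fast++
slow=2 fast=3: a[fast]=9≠a[slow]=8 write a[3]=9, slow++,fast++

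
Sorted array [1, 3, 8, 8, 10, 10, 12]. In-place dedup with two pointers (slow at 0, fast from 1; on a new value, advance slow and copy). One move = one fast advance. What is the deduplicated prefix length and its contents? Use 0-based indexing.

(s=0,f=1) a[fast]=3≠a[slow]=1 write a[1]=3 → slow++,fast++
(s=1,f=2) a[fast]=8≠a[slow]=3 write a[2]=8 → slow++,fast++
(s=2,f=3) a[fast]=8=a[slow] dup → fast++
(s=2,f=4) a[fast]=10≠a[slow]=8 write a[3]=10 → slow++,fast++
(s=3,f=5) a[fast]=10=a[slow] dup → fast++
(s=3,f=6) a[fast]=12≠a[slow]=10 write a[4]=12 → slow++,fast++

length 5; prefix = [1, 3, 8, 10, 12]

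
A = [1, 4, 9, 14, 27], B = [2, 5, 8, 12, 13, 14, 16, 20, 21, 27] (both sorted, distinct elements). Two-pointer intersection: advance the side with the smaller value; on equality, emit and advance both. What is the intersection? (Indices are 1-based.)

intersection = [14, 27]

[i=1,j=1] 1<2 → i++
[i=2,j=1] 4>2 → j++
[i=2,j=2] 4<5 → i++
[i=3,j=2] 9>5 → j++
[i=3,j=3] 9>8 → j++
[i=3,j=4] 9<12 → i++
[i=4,j=4] 14>12 → j++
[i=4,j=5] 14>13 → j++
[i=4,j=6] 14==14 emit → i++,j++
[i=5,j=7] 27>16 → j++
[i=5,j=8] 27>20 → j++
[i=5,j=9] 27>21 → j++
[i=5,j=10] 27==27 emit → i++,j++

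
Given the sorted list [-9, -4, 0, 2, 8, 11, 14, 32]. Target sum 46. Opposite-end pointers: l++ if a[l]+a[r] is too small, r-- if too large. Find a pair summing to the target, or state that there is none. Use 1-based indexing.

(14, 32)

[1,8] -9+32=23 <46 → l++
[2,8] -4+32=28 <46 → l++
[3,8] 0+32=32 <46 → l++
[4,8] 2+32=34 <46 → l++
[5,8] 8+32=40 <46 → l++
[6,8] 11+32=43 <46 → l++
[7,8] 14+32=46 → found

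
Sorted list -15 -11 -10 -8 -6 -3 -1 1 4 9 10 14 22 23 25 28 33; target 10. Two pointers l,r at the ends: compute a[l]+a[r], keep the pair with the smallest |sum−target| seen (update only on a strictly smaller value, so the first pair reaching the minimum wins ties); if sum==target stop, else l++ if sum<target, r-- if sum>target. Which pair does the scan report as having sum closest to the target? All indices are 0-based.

[0,16] -15+33=18 d=8 * → r--
[0,15] -15+28=13 d=3 * → r--
[0,14] -15+25=10 d=0 * → stop

pair (-15, 25) with sum 10 (|Δ|=0)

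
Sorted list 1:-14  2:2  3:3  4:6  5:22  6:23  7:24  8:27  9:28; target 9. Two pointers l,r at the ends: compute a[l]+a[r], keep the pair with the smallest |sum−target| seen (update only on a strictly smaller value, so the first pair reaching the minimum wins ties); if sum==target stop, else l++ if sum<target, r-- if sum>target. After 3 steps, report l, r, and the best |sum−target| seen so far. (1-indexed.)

l=1 r=9: -14+28=14 d=5 *, r--
l=1 r=8: -14+27=13 d=4 *, r--
l=1 r=7: -14+24=10 d=1 *, r--

l=1, r=6, best |Δ|=1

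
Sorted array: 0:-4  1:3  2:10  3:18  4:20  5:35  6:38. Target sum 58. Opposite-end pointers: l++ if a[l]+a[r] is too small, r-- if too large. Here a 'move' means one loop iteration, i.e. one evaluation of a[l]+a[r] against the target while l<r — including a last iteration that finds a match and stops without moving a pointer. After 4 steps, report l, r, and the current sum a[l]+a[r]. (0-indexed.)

l=4, r=6, sum=58

l=0 r=6: -4+38=34 <58, l++
l=1 r=6: 3+38=41 <58, l++
l=2 r=6: 10+38=48 <58, l++
l=3 r=6: 18+38=56 <58, l++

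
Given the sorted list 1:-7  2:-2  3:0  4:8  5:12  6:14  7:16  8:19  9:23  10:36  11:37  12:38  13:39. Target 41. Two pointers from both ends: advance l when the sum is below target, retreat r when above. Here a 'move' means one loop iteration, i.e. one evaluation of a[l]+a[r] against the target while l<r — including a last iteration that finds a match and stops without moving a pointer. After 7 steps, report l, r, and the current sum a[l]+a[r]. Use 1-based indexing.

l=4, r=9, sum=31

[1,13] -7+39=32 <41 → l++
[2,13] -2+39=37 <41 → l++
[3,13] 0+39=39 <41 → l++
[4,13] 8+39=47 >41 → r--
[4,12] 8+38=46 >41 → r--
[4,11] 8+37=45 >41 → r--
[4,10] 8+36=44 >41 → r--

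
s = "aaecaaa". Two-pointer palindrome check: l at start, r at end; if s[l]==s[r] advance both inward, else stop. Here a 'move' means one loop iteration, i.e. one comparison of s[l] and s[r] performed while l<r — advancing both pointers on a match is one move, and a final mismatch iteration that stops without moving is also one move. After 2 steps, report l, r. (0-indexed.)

l=2, r=4

l=0 r=6: 'a'=='a', l++,r--
l=1 r=5: 'a'=='a', l++,r--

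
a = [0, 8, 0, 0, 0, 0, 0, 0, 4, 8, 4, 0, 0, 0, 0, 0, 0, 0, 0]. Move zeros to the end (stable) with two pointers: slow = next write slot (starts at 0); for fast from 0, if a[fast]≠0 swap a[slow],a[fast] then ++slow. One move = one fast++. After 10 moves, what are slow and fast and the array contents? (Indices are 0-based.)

slow=3, fast=10, a=[8, 4, 8, 0, 0, 0, 0, 0, 0, 0, 4, 0, 0, 0, 0, 0, 0, 0, 0]

(s=0,f=0) a[fast]=0 → fast++
(s=0,f=1) a[fast]=8≠0 swap→a[0]=8 → slow++,fast++
(s=1,f=2) a[fast]=0 → fast++
(s=1,f=3) a[fast]=0 → fast++
(s=1,f=4) a[fast]=0 → fast++
(s=1,f=5) a[fast]=0 → fast++
(s=1,f=6) a[fast]=0 → fast++
(s=1,f=7) a[fast]=0 → fast++
(s=1,f=8) a[fast]=4≠0 swap→a[1]=4 → slow++,fast++
(s=2,f=9) a[fast]=8≠0 swap→a[2]=8 → slow++,fast++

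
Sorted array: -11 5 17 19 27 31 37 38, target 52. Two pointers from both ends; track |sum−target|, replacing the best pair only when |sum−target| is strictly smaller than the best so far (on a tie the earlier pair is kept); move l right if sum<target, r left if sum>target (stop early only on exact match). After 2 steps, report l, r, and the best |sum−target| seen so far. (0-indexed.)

[0,7] -11+38=27 d=25 * → l++
[1,7] 5+38=43 d=9 * → l++

l=2, r=7, best |Δ|=9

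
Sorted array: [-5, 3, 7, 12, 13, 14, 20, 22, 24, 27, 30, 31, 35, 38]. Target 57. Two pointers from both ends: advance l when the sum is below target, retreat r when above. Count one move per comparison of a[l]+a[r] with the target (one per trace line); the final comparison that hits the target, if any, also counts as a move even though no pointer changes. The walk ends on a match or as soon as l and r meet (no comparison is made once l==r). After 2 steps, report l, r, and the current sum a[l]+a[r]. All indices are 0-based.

l=0 r=13: -5+38=33 <57, l++
l=1 r=13: 3+38=41 <57, l++

l=2, r=13, sum=45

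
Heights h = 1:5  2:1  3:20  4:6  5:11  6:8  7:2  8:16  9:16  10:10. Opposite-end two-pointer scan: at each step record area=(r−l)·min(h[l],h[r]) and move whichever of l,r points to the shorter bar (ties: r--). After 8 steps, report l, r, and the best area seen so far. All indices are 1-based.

l=3, r=4, best area=96

[1,10] min(5,10)*9=45 best=45 * → l++
[2,10] min(1,10)*8=8 best=45 → l++
[3,10] min(20,10)*7=70 best=70 * → r--
[3,9] min(20,16)*6=96 best=96 * → r--
[3,8] min(20,16)*5=80 best=96 → r--
[3,7] min(20,2)*4=8 best=96 → r--
[3,6] min(20,8)*3=24 best=96 → r--
[3,5] min(20,11)*2=22 best=96 → r--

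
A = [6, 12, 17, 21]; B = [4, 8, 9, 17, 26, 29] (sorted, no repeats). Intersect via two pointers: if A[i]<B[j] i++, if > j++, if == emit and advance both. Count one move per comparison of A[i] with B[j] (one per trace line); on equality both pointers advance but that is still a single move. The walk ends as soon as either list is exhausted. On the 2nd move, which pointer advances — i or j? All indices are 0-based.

i

i=0 j=0: 6>4, j++
i=0 j=1: 6<8, i++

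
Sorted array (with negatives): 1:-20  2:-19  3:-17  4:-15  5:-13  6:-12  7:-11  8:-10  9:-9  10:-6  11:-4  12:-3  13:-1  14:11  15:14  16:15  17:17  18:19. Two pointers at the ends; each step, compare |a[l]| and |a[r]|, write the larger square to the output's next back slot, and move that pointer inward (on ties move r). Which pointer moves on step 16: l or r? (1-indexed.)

l

[1,18] |-20|>|19| out[18]=400 → l++
[2,18] |-19|<=|19| out[17]=361 → r--
[2,17] |-19|>|17| out[16]=361 → l++
[3,17] |-17|<=|17| out[15]=289 → r--
[3,16] |-17|>|15| out[14]=289 → l++
[4,16] |-15|<=|15| out[13]=225 → r--
[4,15] |-15|>|14| out[12]=225 → l++
[5,15] |-13|<=|14| out[11]=196 → r--
[5,14] |-13|>|11| out[10]=169 → l++
[6,14] |-12|>|11| out[9]=144 → l++
[7,14] |-11|<=|11| out[8]=121 → r--
[7,13] |-11|>|-1| out[7]=121 → l++
[8,13] |-10|>|-1| out[6]=100 → l++
[9,13] |-9|>|-1| out[5]=81 → l++
[10,13] |-6|>|-1| out[4]=36 → l++
[11,13] |-4|>|-1| out[3]=16 → l++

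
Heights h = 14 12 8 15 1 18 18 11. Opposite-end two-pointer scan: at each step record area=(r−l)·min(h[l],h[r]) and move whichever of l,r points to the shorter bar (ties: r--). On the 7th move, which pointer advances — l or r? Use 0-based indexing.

r

[0,7] min(14,11)*7=77 best=77 * → r--
[0,6] min(14,18)*6=84 best=84 * → l++
[1,6] min(12,18)*5=60 best=84 → l++
[2,6] min(8,18)*4=32 best=84 → l++
[3,6] min(15,18)*3=45 best=84 → l++
[4,6] min(1,18)*2=2 best=84 → l++
[5,6] min(18,18)*1=18 best=84 → r--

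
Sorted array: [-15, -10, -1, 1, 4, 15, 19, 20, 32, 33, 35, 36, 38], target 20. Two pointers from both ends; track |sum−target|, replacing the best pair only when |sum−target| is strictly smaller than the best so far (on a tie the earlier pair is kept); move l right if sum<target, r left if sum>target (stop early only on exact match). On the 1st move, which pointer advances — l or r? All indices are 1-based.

r

l=1 r=13: -15+38=23 d=3 *, r--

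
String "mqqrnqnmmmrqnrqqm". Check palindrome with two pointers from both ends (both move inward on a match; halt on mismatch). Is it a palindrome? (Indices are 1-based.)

l=1 r=17: 'm'=='m', l++,r--
l=2 r=16: 'q'=='q', l++,r--
l=3 r=15: 'q'=='q', l++,r--
l=4 r=14: 'r'=='r', l++,r--
l=5 r=13: 'n'=='n', l++,r--
l=6 r=12: 'q'=='q', l++,r--
l=7 r=11: 'n'!='r', stop

not a palindrome (mismatch at 7,11)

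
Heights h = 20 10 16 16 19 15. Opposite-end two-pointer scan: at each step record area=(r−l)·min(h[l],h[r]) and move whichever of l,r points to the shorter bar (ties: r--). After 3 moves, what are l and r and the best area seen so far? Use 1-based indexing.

[1,6] min(20,15)*5=75 best=75 * → r--
[1,5] min(20,19)*4=76 best=76 * → r--
[1,4] min(20,16)*3=48 best=76 → r--

l=1, r=3, best area=76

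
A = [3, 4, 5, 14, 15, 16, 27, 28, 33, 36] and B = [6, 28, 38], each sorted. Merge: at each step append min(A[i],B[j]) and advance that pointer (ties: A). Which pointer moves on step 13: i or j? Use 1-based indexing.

j

i=1 j=1: A[i]=3<=B[j]=6 take 3, i++
i=2 j=1: A[i]=4<=B[j]=6 take 4, i++
i=3 j=1: A[i]=5<=B[j]=6 take 5, i++
i=4 j=1: A[i]=14>B[j]=6 take 6, j++
i=4 j=2: A[i]=14<=B[j]=28 take 14, i++
i=5 j=2: A[i]=15<=B[j]=28 take 15, i++
i=6 j=2: A[i]=16<=B[j]=28 take 16, i++
i=7 j=2: A[i]=27<=B[j]=28 take 27, i++
i=8 j=2: A[i]=28<=B[j]=28 take 28, i++
i=9 j=2: A[i]=33>B[j]=28 take 28, j++
i=9 j=3: A[i]=33<=B[j]=38 take 33, i++
i=10 j=3: A[i]=36<=B[j]=38 take 36, i++
i=11 j=3: A done, take B[j]=38, j++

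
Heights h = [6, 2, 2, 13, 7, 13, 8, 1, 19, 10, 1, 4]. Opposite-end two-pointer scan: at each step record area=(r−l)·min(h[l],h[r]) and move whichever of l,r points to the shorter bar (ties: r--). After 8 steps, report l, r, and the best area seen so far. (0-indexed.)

[0,11] min(6,4)*11=44 best=44 * → r--
[0,10] min(6,1)*10=10 best=44 → r--
[0,9] min(6,10)*9=54 best=54 * → l++
[1,9] min(2,10)*8=16 best=54 → l++
[2,9] min(2,10)*7=14 best=54 → l++
[3,9] min(13,10)*6=60 best=60 * → r--
[3,8] min(13,19)*5=65 best=65 * → l++
[4,8] min(7,19)*4=28 best=65 → l++

l=5, r=8, best area=65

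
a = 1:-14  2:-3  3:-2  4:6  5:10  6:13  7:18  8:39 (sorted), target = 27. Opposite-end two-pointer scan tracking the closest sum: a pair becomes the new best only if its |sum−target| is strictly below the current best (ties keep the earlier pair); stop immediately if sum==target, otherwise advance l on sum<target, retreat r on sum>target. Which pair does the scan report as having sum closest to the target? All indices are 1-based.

[1,8] -14+39=25 d=2 * → l++
[2,8] -3+39=36 d=9 → r--
[2,7] -3+18=15 d=12 → l++
[3,7] -2+18=16 d=11 → l++
[4,7] 6+18=24 d=3 → l++
[5,7] 10+18=28 d=1 * → r--
[5,6] 10+13=23 d=4 → l++

pair (10, 18) with sum 28 (|Δ|=1)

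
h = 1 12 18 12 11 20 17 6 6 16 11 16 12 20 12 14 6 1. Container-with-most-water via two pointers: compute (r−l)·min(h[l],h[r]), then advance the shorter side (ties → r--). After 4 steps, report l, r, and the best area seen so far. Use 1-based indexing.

l=3, r=16, best area=168

l=1 r=18: min(1,1)*17=17 best=17 *, r--
l=1 r=17: min(1,6)*16=16 best=17, l++
l=2 r=17: min(12,6)*15=90 best=90 *, r--
l=2 r=16: min(12,14)*14=168 best=168 *, l++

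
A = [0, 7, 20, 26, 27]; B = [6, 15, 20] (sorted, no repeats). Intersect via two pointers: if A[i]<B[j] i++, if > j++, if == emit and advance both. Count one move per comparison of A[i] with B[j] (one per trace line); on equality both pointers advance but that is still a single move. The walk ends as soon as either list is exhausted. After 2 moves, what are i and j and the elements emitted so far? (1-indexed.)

[i=1,j=1] 0<6 → i++
[i=2,j=1] 7>6 → j++

i=2, j=2, emitted=[]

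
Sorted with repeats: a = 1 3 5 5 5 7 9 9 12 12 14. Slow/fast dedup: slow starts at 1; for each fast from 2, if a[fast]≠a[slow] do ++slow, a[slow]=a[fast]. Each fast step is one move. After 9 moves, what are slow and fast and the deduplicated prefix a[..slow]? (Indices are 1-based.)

slow=6, fast=11, prefix=[1, 3, 5, 7, 9, 12]

(s=1,f=2) a[fast]=3≠a[slow]=1 write a[2]=3 → slow++,fast++
(s=2,f=3) a[fast]=5≠a[slow]=3 write a[3]=5 → slow++,fast++
(s=3,f=4) a[fast]=5=a[slow] dup → fast++
(s=3,f=5) a[fast]=5=a[slow] dup → fast++
(s=3,f=6) a[fast]=7≠a[slow]=5 write a[4]=7 → slow++,fast++
(s=4,f=7) a[fast]=9≠a[slow]=7 write a[5]=9 → slow++,fast++
(s=5,f=8) a[fast]=9=a[slow] dup → fast++
(s=5,f=9) a[fast]=12≠a[slow]=9 write a[6]=12 → slow++,fast++
(s=6,f=10) a[fast]=12=a[slow] dup → fast++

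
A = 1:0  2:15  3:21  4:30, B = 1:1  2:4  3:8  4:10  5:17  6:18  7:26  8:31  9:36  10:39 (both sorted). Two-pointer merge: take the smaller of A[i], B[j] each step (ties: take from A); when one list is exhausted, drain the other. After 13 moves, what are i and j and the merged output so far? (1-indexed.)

[i=1,j=1] A[i]=0<=B[j]=1 take 0 → i++
[i=2,j=1] A[i]=15>B[j]=1 take 1 → j++
[i=2,j=2] A[i]=15>B[j]=4 take 4 → j++
[i=2,j=3] A[i]=15>B[j]=8 take 8 → j++
[i=2,j=4] A[i]=15>B[j]=10 take 10 → j++
[i=2,j=5] A[i]=15<=B[j]=17 take 15 → i++
[i=3,j=5] A[i]=21>B[j]=17 take 17 → j++
[i=3,j=6] A[i]=21>B[j]=18 take 18 → j++
[i=3,j=7] A[i]=21<=B[j]=26 take 21 → i++
[i=4,j=7] A[i]=30>B[j]=26 take 26 → j++
[i=4,j=8] A[i]=30<=B[j]=31 take 30 → i++
[i=5,j=8] A done, take B[j]=31 → j++
[i=5,j=9] A done, take B[j]=36 → j++

i=5, j=10, merged so far=[0, 1, 4, 8, 10, 15, 17, 18, 21, 26, 30, 31, 36]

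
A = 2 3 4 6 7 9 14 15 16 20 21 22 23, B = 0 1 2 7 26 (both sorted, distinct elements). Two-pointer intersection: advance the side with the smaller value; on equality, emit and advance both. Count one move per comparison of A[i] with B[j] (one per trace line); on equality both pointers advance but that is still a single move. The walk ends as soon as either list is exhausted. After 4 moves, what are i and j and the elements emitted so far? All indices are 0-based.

i=0 j=0: 2>0, j++
i=0 j=1: 2>1, j++
i=0 j=2: 2==2 emit, i++,j++
i=1 j=3: 3<7, i++

i=2, j=3, emitted=[2]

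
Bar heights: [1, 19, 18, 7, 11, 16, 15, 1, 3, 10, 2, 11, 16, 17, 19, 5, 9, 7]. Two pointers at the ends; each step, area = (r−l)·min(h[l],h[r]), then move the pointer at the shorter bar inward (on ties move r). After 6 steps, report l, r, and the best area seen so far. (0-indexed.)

l=1, r=12, best area=247

[0,17] min(1,7)*17=17 best=17 * → l++
[1,17] min(19,7)*16=112 best=112 * → r--
[1,16] min(19,9)*15=135 best=135 * → r--
[1,15] min(19,5)*14=70 best=135 → r--
[1,14] min(19,19)*13=247 best=247 * → r--
[1,13] min(19,17)*12=204 best=247 → r--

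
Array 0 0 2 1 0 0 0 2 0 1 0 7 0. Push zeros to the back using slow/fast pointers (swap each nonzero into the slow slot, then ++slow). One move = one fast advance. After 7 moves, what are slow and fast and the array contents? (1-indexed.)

slow=3, fast=8, a=[2, 1, 0, 0, 0, 0, 0, 2, 0, 1, 0, 7, 0]

(s=1,f=1) a[fast]=0 → fast++
(s=1,f=2) a[fast]=0 → fast++
(s=1,f=3) a[fast]=2≠0 swap→a[1]=2 → slow++,fast++
(s=2,f=4) a[fast]=1≠0 swap→a[2]=1 → slow++,fast++
(s=3,f=5) a[fast]=0 → fast++
(s=3,f=6) a[fast]=0 → fast++
(s=3,f=7) a[fast]=0 → fast++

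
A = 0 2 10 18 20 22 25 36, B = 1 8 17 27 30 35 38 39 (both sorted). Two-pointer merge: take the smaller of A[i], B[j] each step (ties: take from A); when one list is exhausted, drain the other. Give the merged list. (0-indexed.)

[0, 1, 2, 8, 10, 17, 18, 20, 22, 25, 27, 30, 35, 36, 38, 39]

i=0 j=0: A[i]=0<=B[j]=1 take 0, i++
i=1 j=0: A[i]=2>B[j]=1 take 1, j++
i=1 j=1: A[i]=2<=B[j]=8 take 2, i++
i=2 j=1: A[i]=10>B[j]=8 take 8, j++
i=2 j=2: A[i]=10<=B[j]=17 take 10, i++
i=3 j=2: A[i]=18>B[j]=17 take 17, j++
i=3 j=3: A[i]=18<=B[j]=27 take 18, i++
i=4 j=3: A[i]=20<=B[j]=27 take 20, i++
i=5 j=3: A[i]=22<=B[j]=27 take 22, i++
i=6 j=3: A[i]=25<=B[j]=27 take 25, i++
i=7 j=3: A[i]=36>B[j]=27 take 27, j++
i=7 j=4: A[i]=36>B[j]=30 take 30, j++
i=7 j=5: A[i]=36>B[j]=35 take 35, j++
i=7 j=6: A[i]=36<=B[j]=38 take 36, i++
i=8 j=6: A done, take B[j]=38, j++
i=8 j=7: A done, take B[j]=39, j++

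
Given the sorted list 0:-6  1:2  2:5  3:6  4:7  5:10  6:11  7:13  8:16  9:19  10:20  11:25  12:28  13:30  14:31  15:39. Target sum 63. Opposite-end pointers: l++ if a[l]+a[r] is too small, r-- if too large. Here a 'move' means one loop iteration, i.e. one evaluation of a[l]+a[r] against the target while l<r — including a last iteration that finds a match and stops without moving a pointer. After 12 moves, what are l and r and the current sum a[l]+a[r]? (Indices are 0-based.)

l=11, r=14, sum=56

l=0 r=15: -6+39=33 <63, l++
l=1 r=15: 2+39=41 <63, l++
l=2 r=15: 5+39=44 <63, l++
l=3 r=15: 6+39=45 <63, l++
l=4 r=15: 7+39=46 <63, l++
l=5 r=15: 10+39=49 <63, l++
l=6 r=15: 11+39=50 <63, l++
l=7 r=15: 13+39=52 <63, l++
l=8 r=15: 16+39=55 <63, l++
l=9 r=15: 19+39=58 <63, l++
l=10 r=15: 20+39=59 <63, l++
l=11 r=15: 25+39=64 >63, r--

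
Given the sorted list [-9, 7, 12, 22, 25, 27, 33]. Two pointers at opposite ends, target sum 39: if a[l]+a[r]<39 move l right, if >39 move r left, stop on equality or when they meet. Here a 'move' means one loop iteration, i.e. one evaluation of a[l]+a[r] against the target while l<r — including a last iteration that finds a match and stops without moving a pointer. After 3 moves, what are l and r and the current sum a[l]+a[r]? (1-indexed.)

l=3, r=6, sum=39

[1,7] -9+33=24 <39 → l++
[2,7] 7+33=40 >39 → r--
[2,6] 7+27=34 <39 → l++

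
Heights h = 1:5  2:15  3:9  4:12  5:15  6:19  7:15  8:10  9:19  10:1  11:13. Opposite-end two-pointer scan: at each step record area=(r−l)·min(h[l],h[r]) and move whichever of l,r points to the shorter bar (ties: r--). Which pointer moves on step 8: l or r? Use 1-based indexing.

r

[1,11] min(5,13)*10=50 best=50 * → l++
[2,11] min(15,13)*9=117 best=117 * → r--
[2,10] min(15,1)*8=8 best=117 → r--
[2,9] min(15,19)*7=105 best=117 → l++
[3,9] min(9,19)*6=54 best=117 → l++
[4,9] min(12,19)*5=60 best=117 → l++
[5,9] min(15,19)*4=60 best=117 → l++
[6,9] min(19,19)*3=57 best=117 → r--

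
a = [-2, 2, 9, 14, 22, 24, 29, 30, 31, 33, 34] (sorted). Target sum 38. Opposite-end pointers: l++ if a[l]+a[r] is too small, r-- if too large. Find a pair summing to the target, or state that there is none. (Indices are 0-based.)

[0,10] -2+34=32 <38 → l++
[1,10] 2+34=36 <38 → l++
[2,10] 9+34=43 >38 → r--
[2,9] 9+33=42 >38 → r--
[2,8] 9+31=40 >38 → r--
[2,7] 9+30=39 >38 → r--
[2,6] 9+29=38 → found

(9, 29)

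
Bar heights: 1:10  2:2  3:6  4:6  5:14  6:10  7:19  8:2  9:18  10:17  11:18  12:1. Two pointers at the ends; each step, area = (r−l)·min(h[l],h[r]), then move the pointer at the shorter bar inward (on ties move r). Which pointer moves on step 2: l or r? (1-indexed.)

l

l=1 r=12: min(10,1)*11=11 best=11 *, r--
l=1 r=11: min(10,18)*10=100 best=100 *, l++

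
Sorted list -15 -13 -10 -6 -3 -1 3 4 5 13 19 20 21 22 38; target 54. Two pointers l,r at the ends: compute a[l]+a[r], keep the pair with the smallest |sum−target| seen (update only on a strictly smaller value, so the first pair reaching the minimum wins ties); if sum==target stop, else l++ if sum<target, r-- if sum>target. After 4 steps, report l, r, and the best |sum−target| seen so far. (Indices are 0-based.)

l=4, r=14, best |Δ|=22

[0,14] -15+38=23 d=31 * → l++
[1,14] -13+38=25 d=29 * → l++
[2,14] -10+38=28 d=26 * → l++
[3,14] -6+38=32 d=22 * → l++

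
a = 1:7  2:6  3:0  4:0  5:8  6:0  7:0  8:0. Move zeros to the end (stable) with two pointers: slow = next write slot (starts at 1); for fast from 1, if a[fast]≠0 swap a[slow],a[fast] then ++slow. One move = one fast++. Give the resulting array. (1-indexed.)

[7, 6, 8, 0, 0, 0, 0, 0]

slow=1 fast=1: a[fast]=7≠0 swap→a[1]=7, slow++,fast++
slow=2 fast=2: a[fast]=6≠0 swap→a[2]=6, slow++,fast++
slow=3 fast=3: a[fast]=0, fast++
slow=3 fast=4: a[fast]=0, fast++
slow=3 fast=5: a[fast]=8≠0 swap→a[3]=8, slow++,fast++
slow=4 fast=6: a[fast]=0, fast++
slow=4 fast=7: a[fast]=0, fast++
slow=4 fast=8: a[fast]=0, fast++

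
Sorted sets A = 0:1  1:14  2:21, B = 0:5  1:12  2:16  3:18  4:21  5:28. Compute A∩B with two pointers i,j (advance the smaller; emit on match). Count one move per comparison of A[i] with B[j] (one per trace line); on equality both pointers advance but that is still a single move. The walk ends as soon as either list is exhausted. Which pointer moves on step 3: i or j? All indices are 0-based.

j

i=0 j=0: 1<5, i++
i=1 j=0: 14>5, j++
i=1 j=1: 14>12, j++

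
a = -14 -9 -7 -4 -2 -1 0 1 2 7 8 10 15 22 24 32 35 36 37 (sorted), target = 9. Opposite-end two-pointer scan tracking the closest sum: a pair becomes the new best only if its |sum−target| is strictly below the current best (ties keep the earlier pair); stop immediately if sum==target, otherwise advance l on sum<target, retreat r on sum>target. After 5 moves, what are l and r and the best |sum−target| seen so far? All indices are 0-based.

l=0 r=18: -14+37=23 d=14 *, r--
l=0 r=17: -14+36=22 d=13 *, r--
l=0 r=16: -14+35=21 d=12 *, r--
l=0 r=15: -14+32=18 d=9 *, r--
l=0 r=14: -14+24=10 d=1 *, r--

l=0, r=13, best |Δ|=1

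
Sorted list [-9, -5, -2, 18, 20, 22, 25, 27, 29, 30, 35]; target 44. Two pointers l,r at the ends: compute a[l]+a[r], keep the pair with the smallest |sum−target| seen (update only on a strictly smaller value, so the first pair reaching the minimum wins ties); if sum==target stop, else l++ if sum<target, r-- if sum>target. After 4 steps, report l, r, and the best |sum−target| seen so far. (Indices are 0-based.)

l=3, r=9, best |Δ|=9

[0,10] -9+35=26 d=18 * → l++
[1,10] -5+35=30 d=14 * → l++
[2,10] -2+35=33 d=11 * → l++
[3,10] 18+35=53 d=9 * → r--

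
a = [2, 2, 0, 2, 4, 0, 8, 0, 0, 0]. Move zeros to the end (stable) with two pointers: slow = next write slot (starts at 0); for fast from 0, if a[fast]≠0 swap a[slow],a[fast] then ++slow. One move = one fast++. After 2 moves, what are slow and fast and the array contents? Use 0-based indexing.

(s=0,f=0) a[fast]=2≠0 swap→a[0]=2 → slow++,fast++
(s=1,f=1) a[fast]=2≠0 swap→a[1]=2 → slow++,fast++

slow=2, fast=2, a=[2, 2, 0, 2, 4, 0, 8, 0, 0, 0]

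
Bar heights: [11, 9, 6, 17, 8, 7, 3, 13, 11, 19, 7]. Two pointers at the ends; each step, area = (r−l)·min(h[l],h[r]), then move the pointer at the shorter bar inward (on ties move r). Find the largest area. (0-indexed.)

[0,10] min(11,7)*10=70 best=70 * → r--
[0,9] min(11,19)*9=99 best=99 * → l++
[1,9] min(9,19)*8=72 best=99 → l++
[2,9] min(6,19)*7=42 best=99 → l++
[3,9] min(17,19)*6=102 best=102 * → l++
[4,9] min(8,19)*5=40 best=102 → l++
[5,9] min(7,19)*4=28 best=102 → l++
[6,9] min(3,19)*3=9 best=102 → l++
[7,9] min(13,19)*2=26 best=102 → l++
[8,9] min(11,19)*1=11 best=102 → l++

max area = 102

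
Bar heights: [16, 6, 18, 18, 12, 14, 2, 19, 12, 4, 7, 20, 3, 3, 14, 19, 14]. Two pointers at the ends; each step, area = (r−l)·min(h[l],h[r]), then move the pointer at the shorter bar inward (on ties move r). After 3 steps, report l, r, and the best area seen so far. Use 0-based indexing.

l=2, r=15, best area=240

[0,16] min(16,14)*16=224 best=224 * → r--
[0,15] min(16,19)*15=240 best=240 * → l++
[1,15] min(6,19)*14=84 best=240 → l++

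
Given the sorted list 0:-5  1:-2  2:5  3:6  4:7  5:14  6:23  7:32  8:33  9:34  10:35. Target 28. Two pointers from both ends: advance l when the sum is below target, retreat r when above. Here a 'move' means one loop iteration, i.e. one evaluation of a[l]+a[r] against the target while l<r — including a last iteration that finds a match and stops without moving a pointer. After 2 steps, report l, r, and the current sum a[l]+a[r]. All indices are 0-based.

l=0, r=8, sum=28

l=0 r=10: -5+35=30 >28, r--
l=0 r=9: -5+34=29 >28, r--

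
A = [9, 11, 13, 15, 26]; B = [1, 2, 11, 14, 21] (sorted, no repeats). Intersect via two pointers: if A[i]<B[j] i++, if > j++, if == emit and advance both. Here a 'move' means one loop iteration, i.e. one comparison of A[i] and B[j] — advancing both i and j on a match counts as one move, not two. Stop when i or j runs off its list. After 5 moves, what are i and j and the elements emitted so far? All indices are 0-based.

i=3, j=3, emitted=[11]

[i=0,j=0] 9>1 → j++
[i=0,j=1] 9>2 → j++
[i=0,j=2] 9<11 → i++
[i=1,j=2] 11==11 emit → i++,j++
[i=2,j=3] 13<14 → i++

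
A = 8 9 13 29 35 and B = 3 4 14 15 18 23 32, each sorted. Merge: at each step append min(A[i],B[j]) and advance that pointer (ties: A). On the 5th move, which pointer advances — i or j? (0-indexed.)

[i=0,j=0] A[i]=8>B[j]=3 take 3 → j++
[i=0,j=1] A[i]=8>B[j]=4 take 4 → j++
[i=0,j=2] A[i]=8<=B[j]=14 take 8 → i++
[i=1,j=2] A[i]=9<=B[j]=14 take 9 → i++
[i=2,j=2] A[i]=13<=B[j]=14 take 13 → i++

i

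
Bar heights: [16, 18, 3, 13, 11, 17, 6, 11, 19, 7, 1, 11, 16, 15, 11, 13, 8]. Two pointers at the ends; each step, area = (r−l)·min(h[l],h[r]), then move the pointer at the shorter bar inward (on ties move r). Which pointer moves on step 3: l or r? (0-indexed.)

[0,16] min(16,8)*16=128 best=128 * → r--
[0,15] min(16,13)*15=195 best=195 * → r--
[0,14] min(16,11)*14=154 best=195 → r--

r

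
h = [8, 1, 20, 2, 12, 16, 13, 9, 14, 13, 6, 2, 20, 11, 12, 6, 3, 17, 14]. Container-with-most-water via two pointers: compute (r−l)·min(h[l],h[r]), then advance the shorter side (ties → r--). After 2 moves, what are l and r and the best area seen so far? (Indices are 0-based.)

l=2, r=18, best area=144

l=0 r=18: min(8,14)*18=144 best=144 *, l++
l=1 r=18: min(1,14)*17=17 best=144, l++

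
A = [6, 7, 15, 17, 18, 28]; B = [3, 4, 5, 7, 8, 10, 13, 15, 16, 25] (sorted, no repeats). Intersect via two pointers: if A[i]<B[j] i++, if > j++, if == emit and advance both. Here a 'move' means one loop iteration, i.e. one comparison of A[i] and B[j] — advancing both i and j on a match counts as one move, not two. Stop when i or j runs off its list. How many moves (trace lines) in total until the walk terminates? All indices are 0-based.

13 moves

i=0 j=0: 6>3, j++
i=0 j=1: 6>4, j++
i=0 j=2: 6>5, j++
i=0 j=3: 6<7, i++
i=1 j=3: 7==7 emit, i++,j++
i=2 j=4: 15>8, j++
i=2 j=5: 15>10, j++
i=2 j=6: 15>13, j++
i=2 j=7: 15==15 emit, i++,j++
i=3 j=8: 17>16, j++
i=3 j=9: 17<25, i++
i=4 j=9: 18<25, i++
i=5 j=9: 28>25, j++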